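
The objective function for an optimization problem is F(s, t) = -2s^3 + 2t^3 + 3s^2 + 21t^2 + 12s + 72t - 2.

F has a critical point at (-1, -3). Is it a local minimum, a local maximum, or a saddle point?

local minimum

The mixed partial ∂²F/∂s∂t is 0, so the Hessian at any point is diag(F_ss, F_tt) = diag(6(-2s + 1), 6(2t + 7)).
At (-1, -3): H = diag(18, 6).
Both eigenvalues are positive, so H is positive definite: a local minimum.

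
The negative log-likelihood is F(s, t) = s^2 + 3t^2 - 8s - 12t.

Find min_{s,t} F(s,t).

F(s,t) separates as P(s) + Q(t), so its minimum is min P + min Q.
P'(s) = 2s - 8 vanishes at s ∈ {4}; Q'(t) = 6(t - 2) vanishes at t ∈ {2}.
Local minima of P (where P''>0): P(4)=-16. Local minima of Q: Q(2)=-12.
So the global minimum of F is P(4) + Q(2) = -16 − 12 = -28, attained at (4, 2).

-28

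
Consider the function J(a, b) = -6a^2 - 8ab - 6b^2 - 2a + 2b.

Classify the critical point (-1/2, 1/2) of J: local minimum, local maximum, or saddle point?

The Hessian of J is constant: H = [[-12, -8], [-8, -12]].
det(H) = (-12)·(-12) − (-8)² = 80.
det(H) > 0 and tr(H) = -24 < 0, so H is negative definite and the point is a local maximum.

local maximum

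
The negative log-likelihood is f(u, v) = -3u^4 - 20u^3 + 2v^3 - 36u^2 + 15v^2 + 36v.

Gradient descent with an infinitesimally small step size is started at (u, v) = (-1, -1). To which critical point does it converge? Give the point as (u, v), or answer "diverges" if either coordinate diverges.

(-2, -2)

f is separable, so gradient descent decouples: u follows -∂f/∂u, v follows -∂f/∂v.
∂f/∂u = -12u(u + 2)(u + 3); at u=-1 this is 24, so u decreases.
∂f/∂v = 6(v + 2)(v + 3); at v=-1 this is 12, so v decreases.
u converges to its nearest critical value -2 (a local min of the u-part); v converges to -2. The iterate converges to (-2, -2).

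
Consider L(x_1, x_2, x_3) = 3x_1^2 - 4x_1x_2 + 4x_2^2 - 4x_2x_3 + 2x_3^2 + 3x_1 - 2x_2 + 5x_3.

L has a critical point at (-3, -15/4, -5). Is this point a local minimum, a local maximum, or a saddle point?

local minimum

The Hessian is constant: H = [[6, -4, 0], [-4, 8, -4], [0, -4, 4]].
Leading principal minors: Δ₁ = 6, Δ₂ = 32, Δ₃ = 32.
All leading minors are positive, so H is positive definite: a local minimum.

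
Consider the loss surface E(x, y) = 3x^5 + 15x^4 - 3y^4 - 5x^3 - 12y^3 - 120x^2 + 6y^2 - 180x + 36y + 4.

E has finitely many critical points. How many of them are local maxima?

4

E separates as a function of x plus a function of y, so ∇E=0 decouples.
∂E/∂x = 15(x - 2)(x + 1)(x + 2)(x + 3) = 0 at x ∈ {-3, -2, -1, 2}; ∂E/∂y = -12(y - 1)(y + 1)(y + 3) = 0 at y ∈ {-3, -1, 1}.
The Hessian is diagonal: diag(E_xx, E_yy). Second derivatives: E_xx(-3)=-150, E_xx(-2)=60, E_xx(-1)=-90, E_xx(2)=900; E_yy(-3)=-96, E_yy(-1)=48, E_yy(1)=-96.
Local maxima occur where both diagonal entries negative: (-3, -3), (-3, 1), (-1, -3), (-1, 1). Count: 4.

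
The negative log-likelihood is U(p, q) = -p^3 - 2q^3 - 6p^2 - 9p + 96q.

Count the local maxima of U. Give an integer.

U separates as a function of p plus a function of q, so ∇U=0 decouples.
∂U/∂p = -3(p + 1)(p + 3) = 0 at p ∈ {-3, -1}; ∂U/∂q = -6(q - 4)(q + 4) = 0 at q ∈ {-4, 4}.
The Hessian is diagonal: diag(U_pp, U_qq). Second derivatives: U_pp(-3)=6, U_pp(-1)=-6; U_qq(-4)=48, U_qq(4)=-48.
Local maxima occur where both diagonal entries negative: (-1, 4). Count: 1.

1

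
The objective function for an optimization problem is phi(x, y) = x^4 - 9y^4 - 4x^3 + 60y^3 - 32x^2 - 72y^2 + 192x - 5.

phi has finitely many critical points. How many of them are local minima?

2

phi separates as a function of x plus a function of y, so ∇phi=0 decouples.
∂phi/∂x = 4(x - 4)(x - 3)(x + 4) = 0 at x ∈ {-4, 3, 4}; ∂phi/∂y = -36y(y - 4)(y - 1) = 0 at y ∈ {0, 1, 4}.
The Hessian is diagonal: diag(phi_xx, phi_yy). Second derivatives: phi_xx(-4)=224, phi_xx(3)=-28, phi_xx(4)=32; phi_yy(0)=-144, phi_yy(1)=108, phi_yy(4)=-432.
Local minima occur where both diagonal entries positive: (-4, 1), (4, 1). Count: 2.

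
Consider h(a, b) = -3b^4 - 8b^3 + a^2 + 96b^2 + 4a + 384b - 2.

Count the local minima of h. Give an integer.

h separates as a function of a plus a function of b, so ∇h=0 decouples.
∂h/∂a = 2(a + 2) = 0 at a ∈ {-2}; ∂h/∂b = -12(b - 4)(b + 2)(b + 4) = 0 at b ∈ {-4, -2, 4}.
The Hessian is diagonal: diag(h_aa, h_bb). Second derivatives: h_aa(-2)=2; h_bb(-4)=-192, h_bb(-2)=144, h_bb(4)=-576.
Local minima occur where both diagonal entries positive: (-2, -2). Count: 1.

1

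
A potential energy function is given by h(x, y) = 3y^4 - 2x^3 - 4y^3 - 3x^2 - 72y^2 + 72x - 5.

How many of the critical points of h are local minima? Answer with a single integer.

h separates as a function of x plus a function of y, so ∇h=0 decouples.
∂h/∂x = -6(x - 3)(x + 4) = 0 at x ∈ {-4, 3}; ∂h/∂y = 12y(y - 4)(y + 3) = 0 at y ∈ {-3, 0, 4}.
The Hessian is diagonal: diag(h_xx, h_yy). Second derivatives: h_xx(-4)=42, h_xx(3)=-42; h_yy(-3)=252, h_yy(0)=-144, h_yy(4)=336.
Local minima occur where both diagonal entries positive: (-4, -3), (-4, 4). Count: 2.

2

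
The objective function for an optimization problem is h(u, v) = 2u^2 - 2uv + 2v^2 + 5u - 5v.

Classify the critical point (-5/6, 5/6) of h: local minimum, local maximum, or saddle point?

The Hessian of h is constant: H = [[4, -2], [-2, 4]].
det(H) = 4·4 − (-2)² = 12.
det(H) > 0 and tr(H) = 8 > 0, so H is positive definite and the point is a local minimum.

local minimum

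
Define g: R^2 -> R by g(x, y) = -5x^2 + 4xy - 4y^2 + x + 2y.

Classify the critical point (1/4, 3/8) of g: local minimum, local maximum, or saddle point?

The Hessian of g is constant: H = [[-10, 4], [4, -8]].
det(H) = (-10)·(-8) − 4² = 64.
det(H) > 0 and tr(H) = -18 < 0, so H is negative definite and the point is a local maximum.

local maximum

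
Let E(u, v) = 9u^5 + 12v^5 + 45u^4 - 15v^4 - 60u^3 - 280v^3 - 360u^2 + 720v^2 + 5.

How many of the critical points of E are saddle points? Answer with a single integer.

8

E separates as a function of u plus a function of v, so ∇E=0 decouples.
∂E/∂u = 45u(u - 2)(u + 2)(u + 4) = 0 at u ∈ {-4, -2, 0, 2}; ∂E/∂v = 60v(v - 3)(v - 2)(v + 4) = 0 at v ∈ {-4, 0, 2, 3}.
The Hessian is diagonal: diag(E_uu, E_vv). Second derivatives: E_uu(-4)=-2160, E_uu(-2)=720, E_uu(0)=-720, E_uu(2)=2160; E_vv(-4)=-10080, E_vv(0)=1440, E_vv(2)=-720, E_vv(3)=1260.
Saddle points occur where the two diagonal entries have opposite signs: (-4, 0), (-4, 3), (-2, -4), (-2, 2), (0, 0), (0, 3), (2, -4), (2, 2). Count: 8.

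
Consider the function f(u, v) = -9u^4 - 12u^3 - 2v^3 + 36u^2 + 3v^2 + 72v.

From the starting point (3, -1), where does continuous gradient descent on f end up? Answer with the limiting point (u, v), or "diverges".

f is separable, so gradient descent decouples: u follows -∂f/∂u, v follows -∂f/∂v.
∂f/∂u = -36u(u - 1)(u + 2); at u=3 this is -1080, so u increases.
∂f/∂v = -6(v - 4)(v + 3); at v=-1 this is 60, so v decreases.
The u-coordinate has no critical point in that direction and runs off to infinity.

diverges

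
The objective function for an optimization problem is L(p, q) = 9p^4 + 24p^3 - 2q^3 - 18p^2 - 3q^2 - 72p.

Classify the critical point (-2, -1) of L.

The mixed partial ∂²L/∂p∂q is 0, so the Hessian at any point is diag(L_pp, L_qq) = diag(36(3p^2 + 4p - 1), -6(2q + 1)).
At (-2, -1): H = diag(108, 6).
Both eigenvalues are positive, so H is positive definite: a local minimum.

local minimum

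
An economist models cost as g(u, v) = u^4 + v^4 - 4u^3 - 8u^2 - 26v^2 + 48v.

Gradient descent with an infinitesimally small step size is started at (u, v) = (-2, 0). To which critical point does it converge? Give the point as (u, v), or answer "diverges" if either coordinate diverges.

(-1, -4)

g is separable, so gradient descent decouples: u follows -∂g/∂u, v follows -∂g/∂v.
∂g/∂u = 4u(u - 4)(u + 1); at u=-2 this is -48, so u increases.
∂g/∂v = 4(v - 3)(v - 1)(v + 4); at v=0 this is 48, so v decreases.
u converges to its nearest critical value -1 (a local min of the u-part); v converges to -4. The iterate converges to (-1, -4).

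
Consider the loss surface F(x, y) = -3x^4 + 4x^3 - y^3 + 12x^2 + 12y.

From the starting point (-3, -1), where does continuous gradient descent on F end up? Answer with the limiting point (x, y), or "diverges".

diverges

F is separable, so gradient descent decouples: x follows -∂F/∂x, y follows -∂F/∂y.
∂F/∂x = -12x(x - 2)(x + 1); at x=-3 this is 360, so x decreases.
∂F/∂y = -3(y - 2)(y + 2); at y=-1 this is 9, so y decreases.
The x-coordinate has no critical point in that direction and runs off to infinity.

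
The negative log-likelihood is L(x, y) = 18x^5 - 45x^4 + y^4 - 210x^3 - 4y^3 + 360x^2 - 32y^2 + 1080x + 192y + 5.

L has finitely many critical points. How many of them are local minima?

L separates as a function of x plus a function of y, so ∇L=0 decouples.
∂L/∂x = 90(x - 3)(x - 2)(x + 1)(x + 2) = 0 at x ∈ {-2, -1, 2, 3}; ∂L/∂y = 4(y - 4)(y - 3)(y + 4) = 0 at y ∈ {-4, 3, 4}.
The Hessian is diagonal: diag(L_xx, L_yy). Second derivatives: L_xx(-2)=-1800, L_xx(-1)=1080, L_xx(2)=-1080, L_xx(3)=1800; L_yy(-4)=224, L_yy(3)=-28, L_yy(4)=32.
Local minima occur where both diagonal entries positive: (-1, -4), (-1, 4), (3, -4), (3, 4). Count: 4.

4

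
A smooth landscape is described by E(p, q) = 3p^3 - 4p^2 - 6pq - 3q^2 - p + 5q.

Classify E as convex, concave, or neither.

neither

The term 3p^3 is cubic, so the Hessian is not constant.
∂²E/∂p² = 18p - 8, which takes both signs as p varies (negative for sufficiently negative p). A diagonal entry of the Hessian changing sign means the Hessian is neither positive- nor negative-semidefinite on all of R^2.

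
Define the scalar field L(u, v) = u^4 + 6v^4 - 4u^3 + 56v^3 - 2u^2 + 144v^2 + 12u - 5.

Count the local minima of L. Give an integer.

L separates as a function of u plus a function of v, so ∇L=0 decouples.
∂L/∂u = 4(u - 3)(u - 1)(u + 1) = 0 at u ∈ {-1, 1, 3}; ∂L/∂v = 24v(v + 3)(v + 4) = 0 at v ∈ {-4, -3, 0}.
The Hessian is diagonal: diag(L_uu, L_vv). Second derivatives: L_uu(-1)=32, L_uu(1)=-16, L_uu(3)=32; L_vv(-4)=96, L_vv(-3)=-72, L_vv(0)=288.
Local minima occur where both diagonal entries positive: (-1, -4), (-1, 0), (3, -4), (3, 0). Count: 4.

4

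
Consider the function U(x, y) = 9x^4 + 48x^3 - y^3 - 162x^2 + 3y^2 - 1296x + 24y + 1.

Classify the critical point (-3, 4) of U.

local maximum

The mixed partial ∂²U/∂x∂y is 0, so the Hessian at any point is diag(U_xx, U_yy) = diag(36(3x^2 + 8x - 9), 6(-y + 1)).
At (-3, 4): H = diag(-216, -18).
Both eigenvalues are negative, so H is negative definite: a local maximum.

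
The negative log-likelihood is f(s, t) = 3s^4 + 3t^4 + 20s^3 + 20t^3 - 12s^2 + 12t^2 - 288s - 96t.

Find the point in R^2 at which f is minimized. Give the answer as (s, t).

(2, 1)

f(s,t) separates as P(s) + Q(t), so its minimum is min P + min Q.
P'(s) = 12(s - 2)(s + 3)(s + 4) vanishes at s ∈ {-4, -3, 2}; Q'(t) = 12(t - 1)(t + 2)(t + 4) vanishes at t ∈ {-4, -2, 1}.
Local minima of P (where P''>0): P(-4)=448, P(2)=-416. Local minima of Q: Q(-4)=64, Q(1)=-61.
So the global minimum of f is P(2) + Q(1) = -416 − 61 = -477, attained at (2, 1).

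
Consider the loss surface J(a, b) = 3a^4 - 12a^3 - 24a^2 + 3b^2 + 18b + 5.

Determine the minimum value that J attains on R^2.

J(a,b) separates as P(a) + Q(b) + 5, so its minimum is min P + min Q + 5.
P'(a) = 12a(a - 4)(a + 1) vanishes at a ∈ {-1, 0, 4}; Q'(b) = 6b + 18 vanishes at b ∈ {-3}.
Local minima of P (where P''>0): P(-1)=-9, P(4)=-384. Local minima of Q: Q(-3)=-27.
So the global minimum of J is P(4) + Q(-3) + 5 = -384 − 27 + 5 = -406, attained at (4, -3).

-406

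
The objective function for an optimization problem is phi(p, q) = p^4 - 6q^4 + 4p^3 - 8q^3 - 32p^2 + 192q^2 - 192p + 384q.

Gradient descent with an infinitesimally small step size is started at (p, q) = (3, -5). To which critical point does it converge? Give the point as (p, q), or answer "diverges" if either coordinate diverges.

diverges

phi is separable, so gradient descent decouples: p follows -∂phi/∂p, q follows -∂phi/∂q.
∂phi/∂p = 4(p - 4)(p + 3)(p + 4); at p=3 this is -168, so p increases.
∂phi/∂q = -24(q - 4)(q + 1)(q + 4); at q=-5 this is 864, so q decreases.
The q-coordinate has no critical point in that direction and runs off to infinity.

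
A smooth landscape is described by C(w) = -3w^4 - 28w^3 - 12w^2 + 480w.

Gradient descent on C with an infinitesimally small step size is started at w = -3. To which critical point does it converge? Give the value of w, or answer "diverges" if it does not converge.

C'(w) = -12(w - 2)(w + 4)(w + 5), so C'(-3) = 120.
Gradient descent moves in the -C' direction, i.e. w is decreasing.
The nearest critical point in that direction is w = -4, where C'' = 72 > 0 (a local minimum). The iterate converges there.

-4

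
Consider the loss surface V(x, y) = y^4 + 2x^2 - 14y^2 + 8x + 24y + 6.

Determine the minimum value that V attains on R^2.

-119

V(x,y) separates as P(x) + Q(y) + 6, so its minimum is min P + min Q + 6.
P'(x) = 4x + 8 vanishes at x ∈ {-2}; Q'(y) = 4(y - 2)(y - 1)(y + 3) vanishes at y ∈ {-3, 1, 2}.
Local minima of P (where P''>0): P(-2)=-8. Local minima of Q: Q(-3)=-117, Q(2)=8.
So the global minimum of V is P(-2) + Q(-3) + 6 = -8 − 117 + 6 = -119, attained at (-2, -3).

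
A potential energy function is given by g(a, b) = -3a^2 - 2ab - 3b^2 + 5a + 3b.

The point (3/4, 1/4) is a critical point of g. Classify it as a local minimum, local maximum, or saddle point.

The Hessian of g is constant: H = [[-6, -2], [-2, -6]].
det(H) = (-6)·(-6) − (-2)² = 32.
det(H) > 0 and tr(H) = -12 < 0, so H is negative definite and the point is a local maximum.

local maximum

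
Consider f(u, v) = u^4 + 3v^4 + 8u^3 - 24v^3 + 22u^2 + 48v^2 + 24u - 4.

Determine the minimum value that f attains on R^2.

f(u,v) separates as P(u) + Q(v) − 4, so its minimum is min P + min Q − 4.
P'(u) = 4(u + 1)(u + 2)(u + 3) vanishes at u ∈ {-3, -2, -1}; Q'(v) = 12v(v - 4)(v - 2) vanishes at v ∈ {0, 2, 4}.
Local minima of P (where P''>0): P(-3)=-9, P(-1)=-9. Local minima of Q: Q(0)=0, Q(4)=0.
So the global minimum of f is P(-3) + Q(0) − 4 = -9 + 0 − 4 = -13, attained at (-3, 0).

-13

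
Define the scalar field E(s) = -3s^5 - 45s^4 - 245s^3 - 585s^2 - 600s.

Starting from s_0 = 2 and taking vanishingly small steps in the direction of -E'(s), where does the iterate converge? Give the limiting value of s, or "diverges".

diverges

E'(s) = -15(s + 1)(s + 2)(s + 4)(s + 5), so E'(2) = -7560.
Gradient descent moves in the -E' direction, i.e. s is increasing.
There is no critical point above s=2, and E' keeps the same sign, so the iterate runs off to +∞.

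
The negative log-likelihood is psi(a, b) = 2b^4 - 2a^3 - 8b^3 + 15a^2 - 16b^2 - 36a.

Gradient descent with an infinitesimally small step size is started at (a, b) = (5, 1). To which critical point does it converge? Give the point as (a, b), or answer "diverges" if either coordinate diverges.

psi is separable, so gradient descent decouples: a follows -∂psi/∂a, b follows -∂psi/∂b.
∂psi/∂a = -6(a - 3)(a - 2); at a=5 this is -36, so a increases.
∂psi/∂b = 8b(b - 4)(b + 1); at b=1 this is -48, so b increases.
The a-coordinate has no critical point in that direction and runs off to infinity.

diverges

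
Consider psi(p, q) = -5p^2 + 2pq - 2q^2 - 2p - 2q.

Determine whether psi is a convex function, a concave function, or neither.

psi is quadratic, so its Hessian is the constant matrix H = [[-10, 2], [2, -4]].
det(H) = 36, tr(H) = -14.
det(H) > 0 and tr(H) < 0, so H is negative definite everywhere: concave.

concave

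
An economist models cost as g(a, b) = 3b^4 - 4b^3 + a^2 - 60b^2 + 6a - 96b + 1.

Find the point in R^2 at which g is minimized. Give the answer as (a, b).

g(a,b) separates as P(a) + Q(b) + 1, so its minimum is min P + min Q + 1.
P'(a) = 2a + 6 vanishes at a ∈ {-3}; Q'(b) = 12(b - 4)(b + 1)(b + 2) vanishes at b ∈ {-2, -1, 4}.
Local minima of P (where P''>0): P(-3)=-9. Local minima of Q: Q(-2)=32, Q(4)=-832.
So the global minimum of g is P(-3) + Q(4) + 1 = -9 − 832 + 1 = -840, attained at (-3, 4).

(-3, 4)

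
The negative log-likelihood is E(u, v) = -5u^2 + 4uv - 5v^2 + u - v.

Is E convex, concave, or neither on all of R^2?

concave

E is quadratic, so its Hessian is the constant matrix H = [[-10, 4], [4, -10]].
det(H) = 84, tr(H) = -20.
det(H) > 0 and tr(H) < 0, so H is negative definite everywhere: concave.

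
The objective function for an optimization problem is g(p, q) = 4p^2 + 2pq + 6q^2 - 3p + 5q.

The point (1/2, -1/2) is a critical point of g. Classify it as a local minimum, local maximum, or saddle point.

local minimum

The Hessian of g is constant: H = [[8, 2], [2, 12]].
det(H) = 8·12 − 2² = 92.
det(H) > 0 and tr(H) = 20 > 0, so H is positive definite and the point is a local minimum.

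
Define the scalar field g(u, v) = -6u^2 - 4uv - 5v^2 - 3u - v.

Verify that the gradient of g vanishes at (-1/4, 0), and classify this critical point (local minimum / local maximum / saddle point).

∇g = (-12u - 4v - 3, -4u - 10v - 1); substituting (-1/4, 0) gives ∇g = (0, 0), so (-1/4, 0) is indeed a critical point.
The Hessian of g is constant: H = [[-12, -4], [-4, -10]].
det(H) = (-12)·(-10) − (-4)² = 104.
det(H) > 0 and tr(H) = -22 < 0, so H is negative definite and the point is a local maximum.

local maximum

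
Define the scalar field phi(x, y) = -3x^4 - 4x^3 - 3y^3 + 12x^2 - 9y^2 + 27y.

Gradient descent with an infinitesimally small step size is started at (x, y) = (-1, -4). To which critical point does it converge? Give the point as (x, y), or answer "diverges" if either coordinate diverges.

phi is separable, so gradient descent decouples: x follows -∂phi/∂x, y follows -∂phi/∂y.
∂phi/∂x = -12x(x - 1)(x + 2); at x=-1 this is -24, so x increases.
∂phi/∂y = -9(y - 1)(y + 3); at y=-4 this is -45, so y increases.
x converges to its nearest critical value 0 (a local min of the x-part); y converges to -3. The iterate converges to (0, -3).

(0, -3)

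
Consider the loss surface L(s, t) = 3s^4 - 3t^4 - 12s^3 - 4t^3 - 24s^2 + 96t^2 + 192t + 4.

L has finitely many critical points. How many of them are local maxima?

2

L separates as a function of s plus a function of t, so ∇L=0 decouples.
∂L/∂s = 12s(s - 4)(s + 1) = 0 at s ∈ {-1, 0, 4}; ∂L/∂t = -12(t - 4)(t + 1)(t + 4) = 0 at t ∈ {-4, -1, 4}.
The Hessian is diagonal: diag(L_ss, L_tt). Second derivatives: L_ss(-1)=60, L_ss(0)=-48, L_ss(4)=240; L_tt(-4)=-288, L_tt(-1)=180, L_tt(4)=-480.
Local maxima occur where both diagonal entries negative: (0, -4), (0, 4). Count: 2.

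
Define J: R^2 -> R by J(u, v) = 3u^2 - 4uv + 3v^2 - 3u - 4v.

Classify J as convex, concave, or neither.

J is quadratic, so its Hessian is the constant matrix H = [[6, -4], [-4, 6]].
det(H) = 20, tr(H) = 12.
det(H) > 0 and tr(H) > 0, so H is positive definite everywhere: convex.

convex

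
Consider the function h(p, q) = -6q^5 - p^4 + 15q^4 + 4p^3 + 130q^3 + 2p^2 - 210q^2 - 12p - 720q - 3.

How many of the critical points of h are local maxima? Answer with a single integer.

h separates as a function of p plus a function of q, so ∇h=0 decouples.
∂h/∂p = -4(p - 3)(p - 1)(p + 1) = 0 at p ∈ {-1, 1, 3}; ∂h/∂q = -30(q - 4)(q - 2)(q + 1)(q + 3) = 0 at q ∈ {-3, -1, 2, 4}.
The Hessian is diagonal: diag(h_pp, h_qq). Second derivatives: h_pp(-1)=-32, h_pp(1)=16, h_pp(3)=-32; h_qq(-3)=2100, h_qq(-1)=-900, h_qq(2)=900, h_qq(4)=-2100.
Local maxima occur where both diagonal entries negative: (-1, -1), (-1, 4), (3, -1), (3, 4). Count: 4.

4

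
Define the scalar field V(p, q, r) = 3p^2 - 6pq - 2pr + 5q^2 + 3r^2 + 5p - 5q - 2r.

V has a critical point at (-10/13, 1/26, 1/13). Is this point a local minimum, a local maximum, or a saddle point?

The Hessian is constant: H = [[6, -6, -2], [-6, 10, 0], [-2, 0, 6]].
Leading principal minors: Δ₁ = 6, Δ₂ = 24, Δ₃ = 104.
All leading minors are positive, so H is positive definite: a local minimum.

local minimum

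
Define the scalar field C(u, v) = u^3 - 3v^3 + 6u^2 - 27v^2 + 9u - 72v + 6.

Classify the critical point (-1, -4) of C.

The mixed partial ∂²C/∂u∂v is 0, so the Hessian at any point is diag(C_uu, C_vv) = diag(6(u + 2), -18(v + 3)).
At (-1, -4): H = diag(6, 18).
Both eigenvalues are positive, so H is positive definite: a local minimum.

local minimum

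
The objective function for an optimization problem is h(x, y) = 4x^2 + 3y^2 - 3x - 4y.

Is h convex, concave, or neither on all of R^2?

h is quadratic, so its Hessian is the constant matrix H = [[8, 0], [0, 6]].
det(H) = 48, tr(H) = 14.
det(H) > 0 and tr(H) > 0, so H is positive definite everywhere: convex.

convex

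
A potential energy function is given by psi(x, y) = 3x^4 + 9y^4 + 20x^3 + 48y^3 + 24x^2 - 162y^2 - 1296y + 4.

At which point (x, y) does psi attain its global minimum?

(-4, 3)

psi(x,y) separates as P(x) + Q(y) + 4, so its minimum is min P + min Q + 4.
P'(x) = 12x(x + 1)(x + 4) vanishes at x ∈ {-4, -1, 0}; Q'(y) = 36(y - 3)(y + 3)(y + 4) vanishes at y ∈ {-4, -3, 3}.
Local minima of P (where P''>0): P(-4)=-128, P(0)=0. Local minima of Q: Q(-4)=1824, Q(3)=-3321.
So the global minimum of psi is P(-4) + Q(3) + 4 = -128 − 3321 + 4 = -3445, attained at (-4, 3).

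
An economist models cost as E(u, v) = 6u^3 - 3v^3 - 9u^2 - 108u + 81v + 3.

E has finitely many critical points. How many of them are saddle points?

E separates as a function of u plus a function of v, so ∇E=0 decouples.
∂E/∂u = 18(u - 3)(u + 2) = 0 at u ∈ {-2, 3}; ∂E/∂v = -9(v - 3)(v + 3) = 0 at v ∈ {-3, 3}.
The Hessian is diagonal: diag(E_uu, E_vv). Second derivatives: E_uu(-2)=-90, E_uu(3)=90; E_vv(-3)=54, E_vv(3)=-54.
Saddle points occur where the two diagonal entries have opposite signs: (-2, -3), (3, 3). Count: 2.

2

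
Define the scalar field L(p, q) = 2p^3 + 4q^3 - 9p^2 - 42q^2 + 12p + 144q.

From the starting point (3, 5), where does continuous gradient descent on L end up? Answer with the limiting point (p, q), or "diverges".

L is separable, so gradient descent decouples: p follows -∂L/∂p, q follows -∂L/∂q.
∂L/∂p = 6(p - 2)(p - 1); at p=3 this is 12, so p decreases.
∂L/∂q = 12(q - 4)(q - 3); at q=5 this is 24, so q decreases.
p converges to its nearest critical value 2 (a local min of the p-part); q converges to 4. The iterate converges to (2, 4).

(2, 4)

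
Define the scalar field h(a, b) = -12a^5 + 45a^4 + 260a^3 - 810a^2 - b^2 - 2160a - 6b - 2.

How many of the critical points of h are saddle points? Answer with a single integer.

h separates as a function of a plus a function of b, so ∇h=0 decouples.
∂h/∂a = -60(a - 4)(a - 3)(a + 1)(a + 3) = 0 at a ∈ {-3, -1, 3, 4}; ∂h/∂b = -2(b + 3) = 0 at b ∈ {-3}.
The Hessian is diagonal: diag(h_aa, h_bb). Second derivatives: h_aa(-3)=5040, h_aa(-1)=-2400, h_aa(3)=1440, h_aa(4)=-2100; h_bb(-3)=-2.
Saddle points occur where the two diagonal entries have opposite signs: (-3, -3), (3, -3). Count: 2.

2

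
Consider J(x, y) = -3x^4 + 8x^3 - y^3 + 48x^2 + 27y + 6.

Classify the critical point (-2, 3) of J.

local maximum

The mixed partial ∂²J/∂x∂y is 0, so the Hessian at any point is diag(J_xx, J_yy) = diag(12(-3x^2 + 4x + 8), -6y).
At (-2, 3): H = diag(-144, -18).
Both eigenvalues are negative, so H is negative definite: a local maximum.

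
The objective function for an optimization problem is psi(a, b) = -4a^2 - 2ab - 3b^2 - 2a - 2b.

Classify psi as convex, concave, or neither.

psi is quadratic, so its Hessian is the constant matrix H = [[-8, -2], [-2, -6]].
det(H) = 44, tr(H) = -14.
det(H) > 0 and tr(H) < 0, so H is negative definite everywhere: concave.

concave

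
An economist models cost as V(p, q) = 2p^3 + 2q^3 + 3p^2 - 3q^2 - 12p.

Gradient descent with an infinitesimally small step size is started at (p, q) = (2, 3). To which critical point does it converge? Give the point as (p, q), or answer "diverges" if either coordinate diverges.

V is separable, so gradient descent decouples: p follows -∂V/∂p, q follows -∂V/∂q.
∂V/∂p = 6(p - 1)(p + 2); at p=2 this is 24, so p decreases.
∂V/∂q = 6q(q - 1); at q=3 this is 36, so q decreases.
p converges to its nearest critical value 1 (a local min of the p-part); q converges to 1. The iterate converges to (1, 1).

(1, 1)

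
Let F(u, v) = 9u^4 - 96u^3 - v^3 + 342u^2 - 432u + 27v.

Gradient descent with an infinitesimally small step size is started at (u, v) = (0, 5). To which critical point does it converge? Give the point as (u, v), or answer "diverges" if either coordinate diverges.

F is separable, so gradient descent decouples: u follows -∂F/∂u, v follows -∂F/∂v.
∂F/∂u = 36(u - 4)(u - 3)(u - 1); at u=0 this is -432, so u increases.
∂F/∂v = -3(v - 3)(v + 3); at v=5 this is -48, so v increases.
The v-coordinate has no critical point in that direction and runs off to infinity.

diverges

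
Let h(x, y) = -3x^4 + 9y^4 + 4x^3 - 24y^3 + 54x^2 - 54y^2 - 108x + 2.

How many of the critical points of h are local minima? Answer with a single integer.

h separates as a function of x plus a function of y, so ∇h=0 decouples.
∂h/∂x = -12(x - 3)(x - 1)(x + 3) = 0 at x ∈ {-3, 1, 3}; ∂h/∂y = 36y(y - 3)(y + 1) = 0 at y ∈ {-1, 0, 3}.
The Hessian is diagonal: diag(h_xx, h_yy). Second derivatives: h_xx(-3)=-288, h_xx(1)=96, h_xx(3)=-144; h_yy(-1)=144, h_yy(0)=-108, h_yy(3)=432.
Local minima occur where both diagonal entries positive: (1, -1), (1, 3). Count: 2.

2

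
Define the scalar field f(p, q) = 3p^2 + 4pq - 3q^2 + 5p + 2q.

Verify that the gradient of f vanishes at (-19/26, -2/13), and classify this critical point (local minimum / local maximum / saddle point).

saddle point

∇f = (6p + 4q + 5, 4p - 6q + 2); substituting (-19/26, -2/13) gives ∇f = (0, 0), so (-19/26, -2/13) is indeed a critical point.
The Hessian of f is constant: H = [[6, 4], [4, -6]].
det(H) = 6·(-6) − 4² = -52.
Since det(H) < 0, H is indefinite and the critical point is a saddle point.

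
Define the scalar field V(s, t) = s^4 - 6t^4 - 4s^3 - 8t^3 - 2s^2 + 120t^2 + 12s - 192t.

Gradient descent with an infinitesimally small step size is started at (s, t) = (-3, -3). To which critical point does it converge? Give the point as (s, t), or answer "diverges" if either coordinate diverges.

(-1, 1)

V is separable, so gradient descent decouples: s follows -∂V/∂s, t follows -∂V/∂t.
∂V/∂s = 4(s - 3)(s - 1)(s + 1); at s=-3 this is -192, so s increases.
∂V/∂t = -24(t - 2)(t - 1)(t + 4); at t=-3 this is -480, so t increases.
s converges to its nearest critical value -1 (a local min of the s-part); t converges to 1. The iterate converges to (-1, 1).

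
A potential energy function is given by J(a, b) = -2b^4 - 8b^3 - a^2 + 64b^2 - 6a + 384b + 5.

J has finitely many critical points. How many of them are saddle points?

1

J separates as a function of a plus a function of b, so ∇J=0 decouples.
∂J/∂a = -2(a + 3) = 0 at a ∈ {-3}; ∂J/∂b = -8(b - 4)(b + 3)(b + 4) = 0 at b ∈ {-4, -3, 4}.
The Hessian is diagonal: diag(J_aa, J_bb). Second derivatives: J_aa(-3)=-2; J_bb(-4)=-64, J_bb(-3)=56, J_bb(4)=-448.
Saddle points occur where the two diagonal entries have opposite signs: (-3, -3). Count: 1.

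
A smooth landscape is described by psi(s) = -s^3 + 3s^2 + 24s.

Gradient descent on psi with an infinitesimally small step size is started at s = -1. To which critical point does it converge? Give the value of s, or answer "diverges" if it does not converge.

psi'(s) = -3(s - 4)(s + 2), so psi'(-1) = 15.
Gradient descent moves in the -psi' direction, i.e. s is decreasing.
The nearest critical point in that direction is s = -2, where psi'' = 18 > 0 (a local minimum). The iterate converges there.

-2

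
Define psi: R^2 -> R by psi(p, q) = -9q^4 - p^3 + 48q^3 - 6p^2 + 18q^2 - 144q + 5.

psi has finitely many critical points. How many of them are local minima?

1

psi separates as a function of p plus a function of q, so ∇psi=0 decouples.
∂psi/∂p = -3p(p + 4) = 0 at p ∈ {-4, 0}; ∂psi/∂q = -36(q - 4)(q - 1)(q + 1) = 0 at q ∈ {-1, 1, 4}.
The Hessian is diagonal: diag(psi_pp, psi_qq). Second derivatives: psi_pp(-4)=12, psi_pp(0)=-12; psi_qq(-1)=-360, psi_qq(1)=216, psi_qq(4)=-540.
Local minima occur where both diagonal entries positive: (-4, 1). Count: 1.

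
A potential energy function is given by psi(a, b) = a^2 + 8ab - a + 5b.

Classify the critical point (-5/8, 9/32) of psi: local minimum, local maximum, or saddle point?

saddle point

The Hessian of psi is constant: H = [[2, 8], [8, 0]].
det(H) = 2·0 − 8² = -64.
Since det(H) < 0, H is indefinite and the critical point is a saddle point.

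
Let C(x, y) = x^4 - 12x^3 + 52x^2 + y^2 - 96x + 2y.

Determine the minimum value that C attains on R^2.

-65

C(x,y) separates as P(x) + Q(y), so its minimum is min P + min Q.
P'(x) = 4(x - 4)(x - 3)(x - 2) vanishes at x ∈ {2, 3, 4}; Q'(y) = 2y + 2 vanishes at y ∈ {-1}.
Local minima of P (where P''>0): P(2)=-64, P(4)=-64. Local minima of Q: Q(-1)=-1.
So the global minimum of C is P(2) + Q(-1) = -64 − 1 = -65, attained at (2, -1).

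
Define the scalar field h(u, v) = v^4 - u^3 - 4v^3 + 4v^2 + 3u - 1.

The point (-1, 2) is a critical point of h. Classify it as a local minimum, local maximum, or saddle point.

The mixed partial ∂²h/∂u∂v is 0, so the Hessian at any point is diag(h_uu, h_vv) = diag(-6u, 4(3v^2 - 6v + 2)).
At (-1, 2): H = diag(6, 8).
Both eigenvalues are positive, so H is positive definite: a local minimum.

local minimum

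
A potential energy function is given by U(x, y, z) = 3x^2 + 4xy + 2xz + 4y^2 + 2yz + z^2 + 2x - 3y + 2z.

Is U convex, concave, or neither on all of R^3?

U is quadratic, so its Hessian is the constant matrix H = [[6, 4, 2], [4, 8, 2], [2, 2, 2]].
Leading principal minors: 6, 32, 40.
All positive ⇒ H ≻ 0 ⇒ convex.

convex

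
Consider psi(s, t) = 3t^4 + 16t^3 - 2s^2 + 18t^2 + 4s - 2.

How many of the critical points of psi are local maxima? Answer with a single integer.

1

psi separates as a function of s plus a function of t, so ∇psi=0 decouples.
∂psi/∂s = -4(s - 1) = 0 at s ∈ {1}; ∂psi/∂t = 12t(t + 1)(t + 3) = 0 at t ∈ {-3, -1, 0}.
The Hessian is diagonal: diag(psi_ss, psi_tt). Second derivatives: psi_ss(1)=-4; psi_tt(-3)=72, psi_tt(-1)=-24, psi_tt(0)=36.
Local maxima occur where both diagonal entries negative: (1, -1). Count: 1.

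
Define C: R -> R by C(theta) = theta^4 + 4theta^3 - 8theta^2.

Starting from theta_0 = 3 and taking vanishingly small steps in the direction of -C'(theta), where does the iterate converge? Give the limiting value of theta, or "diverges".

C'(theta) = 4theta(theta - 1)(theta + 4), so C'(3) = 168.
Gradient descent moves in the -C' direction, i.e. theta is decreasing.
The nearest critical point in that direction is theta = 1, where C'' = 20 > 0 (a local minimum). The iterate converges there.

1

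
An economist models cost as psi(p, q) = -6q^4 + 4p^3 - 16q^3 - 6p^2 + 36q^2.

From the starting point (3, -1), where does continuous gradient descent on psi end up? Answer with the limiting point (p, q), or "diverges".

(1, 0)

psi is separable, so gradient descent decouples: p follows -∂psi/∂p, q follows -∂psi/∂q.
∂psi/∂p = 12p(p - 1); at p=3 this is 72, so p decreases.
∂psi/∂q = -24q(q - 1)(q + 3); at q=-1 this is -96, so q increases.
p converges to its nearest critical value 1 (a local min of the p-part); q converges to 0. The iterate converges to (1, 0).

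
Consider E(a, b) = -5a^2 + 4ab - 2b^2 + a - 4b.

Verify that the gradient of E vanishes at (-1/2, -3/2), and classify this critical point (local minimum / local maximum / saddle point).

local maximum

∇E = (-10a + 4b + 1, 4a - 4b - 4); substituting (-1/2, -3/2) gives ∇E = (0, 0), so (-1/2, -3/2) is indeed a critical point.
The Hessian of E is constant: H = [[-10, 4], [4, -4]].
det(H) = (-10)·(-4) − 4² = 24.
det(H) > 0 and tr(H) = -14 < 0, so H is negative definite and the point is a local maximum.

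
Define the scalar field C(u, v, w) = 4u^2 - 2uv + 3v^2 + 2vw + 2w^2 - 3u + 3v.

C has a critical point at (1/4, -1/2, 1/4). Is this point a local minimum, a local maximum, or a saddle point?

The Hessian is constant: H = [[8, -2, 0], [-2, 6, 2], [0, 2, 4]].
Leading principal minors: Δ₁ = 8, Δ₂ = 44, Δ₃ = 144.
All leading minors are positive, so H is positive definite: a local minimum.

local minimum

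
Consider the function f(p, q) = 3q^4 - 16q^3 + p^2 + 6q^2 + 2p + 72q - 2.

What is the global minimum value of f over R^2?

-50

f(p,q) separates as A(p) + B(q) − 2, so its minimum is min A + min B − 2.
A'(p) = 2p + 2 vanishes at p ∈ {-1}; B'(q) = 12(q - 3)(q - 2)(q + 1) vanishes at q ∈ {-1, 2, 3}.
Local minima of A (where A''>0): A(-1)=-1. Local minima of B: B(-1)=-47, B(3)=81.
So the global minimum of f is A(-1) + B(-1) − 2 = -1 − 47 − 2 = -50, attained at (-1, -1).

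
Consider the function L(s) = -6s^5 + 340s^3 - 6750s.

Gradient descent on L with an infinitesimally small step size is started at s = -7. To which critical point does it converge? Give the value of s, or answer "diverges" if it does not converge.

-5

L'(s) = -30(s - 5)(s - 3)(s + 3)(s + 5), so L'(-7) = -28800.
Gradient descent moves in the -L' direction, i.e. s is increasing.
The nearest critical point in that direction is s = -5, where L'' = 4800 > 0 (a local minimum). The iterate converges there.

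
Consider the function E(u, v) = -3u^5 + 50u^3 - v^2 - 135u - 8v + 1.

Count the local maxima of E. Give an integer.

E separates as a function of u plus a function of v, so ∇E=0 decouples.
∂E/∂u = -15(u - 3)(u - 1)(u + 1)(u + 3) = 0 at u ∈ {-3, -1, 1, 3}; ∂E/∂v = -2(v + 4) = 0 at v ∈ {-4}.
The Hessian is diagonal: diag(E_uu, E_vv). Second derivatives: E_uu(-3)=720, E_uu(-1)=-240, E_uu(1)=240, E_uu(3)=-720; E_vv(-4)=-2.
Local maxima occur where both diagonal entries negative: (-1, -4), (3, -4). Count: 2.

2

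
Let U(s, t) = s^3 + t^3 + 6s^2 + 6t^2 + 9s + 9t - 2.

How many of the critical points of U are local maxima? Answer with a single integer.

1

U separates as a function of s plus a function of t, so ∇U=0 decouples.
∂U/∂s = 3(s + 1)(s + 3) = 0 at s ∈ {-3, -1}; ∂U/∂t = 3(t + 1)(t + 3) = 0 at t ∈ {-3, -1}.
The Hessian is diagonal: diag(U_ss, U_tt). Second derivatives: U_ss(-3)=-6, U_ss(-1)=6; U_tt(-3)=-6, U_tt(-1)=6.
Local maxima occur where both diagonal entries negative: (-3, -3). Count: 1.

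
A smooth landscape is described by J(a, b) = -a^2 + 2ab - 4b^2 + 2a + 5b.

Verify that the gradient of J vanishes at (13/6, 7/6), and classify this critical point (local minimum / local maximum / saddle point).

local maximum

∇J = (-2a + 2b + 2, 2a - 8b + 5); substituting (13/6, 7/6) gives ∇J = (0, 0), so (13/6, 7/6) is indeed a critical point.
The Hessian of J is constant: H = [[-2, 2], [2, -8]].
det(H) = (-2)·(-8) − 2² = 12.
det(H) > 0 and tr(H) = -10 < 0, so H is negative definite and the point is a local maximum.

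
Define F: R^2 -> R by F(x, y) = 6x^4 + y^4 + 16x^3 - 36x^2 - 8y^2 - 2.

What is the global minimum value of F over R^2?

-288

F(x,y) separates as P(x) + Q(y) − 2, so its minimum is min P + min Q − 2.
P'(x) = 24x(x - 1)(x + 3) vanishes at x ∈ {-3, 0, 1}; Q'(y) = 4y(y - 2)(y + 2) vanishes at y ∈ {-2, 0, 2}.
Local minima of P (where P''>0): P(-3)=-270, P(1)=-14. Local minima of Q: Q(-2)=-16, Q(2)=-16.
So the global minimum of F is P(-3) + Q(-2) − 2 = -270 − 16 − 2 = -288, attained at (-3, -2).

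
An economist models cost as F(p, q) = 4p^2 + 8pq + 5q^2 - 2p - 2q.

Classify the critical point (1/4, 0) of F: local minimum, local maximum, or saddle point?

The Hessian of F is constant: H = [[8, 8], [8, 10]].
det(H) = 8·10 − 8² = 16.
det(H) > 0 and tr(H) = 18 > 0, so H is positive definite and the point is a local minimum.

local minimum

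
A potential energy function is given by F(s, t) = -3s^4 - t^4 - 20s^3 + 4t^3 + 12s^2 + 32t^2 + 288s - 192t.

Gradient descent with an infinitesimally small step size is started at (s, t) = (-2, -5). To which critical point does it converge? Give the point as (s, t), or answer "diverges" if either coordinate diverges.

F is separable, so gradient descent decouples: s follows -∂F/∂s, t follows -∂F/∂t.
∂F/∂s = -12(s - 2)(s + 3)(s + 4); at s=-2 this is 96, so s decreases.
∂F/∂t = -4(t - 4)(t - 3)(t + 4); at t=-5 this is 288, so t decreases.
The t-coordinate has no critical point in that direction and runs off to infinity.

diverges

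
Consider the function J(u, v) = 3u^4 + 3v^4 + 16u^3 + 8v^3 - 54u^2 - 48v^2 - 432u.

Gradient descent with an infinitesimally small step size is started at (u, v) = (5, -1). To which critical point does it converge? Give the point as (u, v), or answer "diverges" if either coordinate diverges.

(3, -4)

J is separable, so gradient descent decouples: u follows -∂J/∂u, v follows -∂J/∂v.
∂J/∂u = 12(u - 3)(u + 3)(u + 4); at u=5 this is 1728, so u decreases.
∂J/∂v = 12v(v - 2)(v + 4); at v=-1 this is 108, so v decreases.
u converges to its nearest critical value 3 (a local min of the u-part); v converges to -4. The iterate converges to (3, -4).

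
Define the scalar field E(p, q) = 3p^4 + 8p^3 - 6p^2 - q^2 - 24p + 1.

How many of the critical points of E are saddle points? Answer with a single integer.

E separates as a function of p plus a function of q, so ∇E=0 decouples.
∂E/∂p = 12(p - 1)(p + 1)(p + 2) = 0 at p ∈ {-2, -1, 1}; ∂E/∂q = -2q = 0 at q ∈ {0}.
The Hessian is diagonal: diag(E_pp, E_qq). Second derivatives: E_pp(-2)=36, E_pp(-1)=-24, E_pp(1)=72; E_qq(0)=-2.
Saddle points occur where the two diagonal entries have opposite signs: (-2, 0), (1, 0). Count: 2.

2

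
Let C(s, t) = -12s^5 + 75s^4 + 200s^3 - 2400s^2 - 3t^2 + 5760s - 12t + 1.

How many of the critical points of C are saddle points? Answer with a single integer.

2

C separates as a function of s plus a function of t, so ∇C=0 decouples.
∂C/∂s = -60(s - 4)(s - 3)(s - 2)(s + 4) = 0 at s ∈ {-4, 2, 3, 4}; ∂C/∂t = -6(t + 2) = 0 at t ∈ {-2}.
The Hessian is diagonal: diag(C_ss, C_tt). Second derivatives: C_ss(-4)=20160, C_ss(2)=-720, C_ss(3)=420, C_ss(4)=-960; C_tt(-2)=-6.
Saddle points occur where the two diagonal entries have opposite signs: (-4, -2), (3, -2). Count: 2.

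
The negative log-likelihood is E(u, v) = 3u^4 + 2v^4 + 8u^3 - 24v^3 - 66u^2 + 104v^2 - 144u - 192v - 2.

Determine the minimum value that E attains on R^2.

-697

E(u,v) separates as P(u) + Q(v) − 2, so its minimum is min P + min Q − 2.
P'(u) = 12(u - 3)(u + 1)(u + 4) vanishes at u ∈ {-4, -1, 3}; Q'(v) = 8(v - 4)(v - 3)(v - 2) vanishes at v ∈ {2, 3, 4}.
Local minima of P (where P''>0): P(-4)=-224, P(3)=-567. Local minima of Q: Q(2)=-128, Q(4)=-128.
So the global minimum of E is P(3) + Q(2) − 2 = -567 − 128 − 2 = -697, attained at (3, 2).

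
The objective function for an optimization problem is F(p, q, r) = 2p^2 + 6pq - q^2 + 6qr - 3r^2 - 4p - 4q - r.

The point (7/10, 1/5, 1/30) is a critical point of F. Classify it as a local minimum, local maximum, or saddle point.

saddle point

The Hessian is constant: H = [[4, 6, 0], [6, -2, 6], [0, 6, -6]].
Leading principal minors: Δ₁ = 4, Δ₂ = -44, Δ₃ = 120.
The minors fit neither the all-positive nor the alternating-sign pattern, so H is indefinite: a saddle point.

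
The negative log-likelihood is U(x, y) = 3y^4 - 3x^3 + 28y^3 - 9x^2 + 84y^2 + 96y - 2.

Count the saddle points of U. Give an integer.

3

U separates as a function of x plus a function of y, so ∇U=0 decouples.
∂U/∂x = -9x(x + 2) = 0 at x ∈ {-2, 0}; ∂U/∂y = 12(y + 1)(y + 2)(y + 4) = 0 at y ∈ {-4, -2, -1}.
The Hessian is diagonal: diag(U_xx, U_yy). Second derivatives: U_xx(-2)=18, U_xx(0)=-18; U_yy(-4)=72, U_yy(-2)=-24, U_yy(-1)=36.
Saddle points occur where the two diagonal entries have opposite signs: (-2, -2), (0, -4), (0, -1). Count: 3.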